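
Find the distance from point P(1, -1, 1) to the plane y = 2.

distance = |a·x₀ + b·y₀ + c·z₀ - d| / √(a² + b² + c²)
  = |0·1 + 1·(-1) + 0·1 - 2| / √(0² + 1² + 0²)
  = |0 - 1 + 0 - 2| / √(0 + 1 + 0)
  = |-3| / √1
  = 3 / 1
  ≈ 3

3


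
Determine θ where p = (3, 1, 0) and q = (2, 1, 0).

p·q = 3·2 + 1·1 + 0·0 = 6 + 1 + 0 = 7
|p| = √(3² + 1² + 0²) = √10 ≈ 3.162
|q| = √(2² + 1² + 0²) = √5 ≈ 2.236
cos θ = (p·q)/(|p||q|) = 7/(3.162·2.236) ≈ 0.9899
θ = arccos(0.9899) ≈ 8.13°

8.13°


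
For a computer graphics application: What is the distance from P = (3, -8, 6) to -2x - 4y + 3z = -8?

distance = |a·x₀ + b·y₀ + c·z₀ - d| / √(a² + b² + c²)
  = |(-2)·3 + (-4)·(-8) + 3·6 - (-8)| / √((-2)² + (-4)² + 3²)
  = |-6 + 32 + 18 + 8| / √(4 + 16 + 9)
  = |52| / √29
  = 52 / 5.385
  ≈ 9.656

9.656


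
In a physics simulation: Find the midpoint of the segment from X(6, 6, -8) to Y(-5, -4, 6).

M = ((x₁+x₂)/2, (y₁+y₂)/2, (z₁+z₂)/2)
  = ((6 - 5)/2, (6 - 4)/2, (-8 + 6)/2)
  = (1/2, 2/2, -2/2)
  = (0.5, 1, -1)

(0.5, 1, -1)


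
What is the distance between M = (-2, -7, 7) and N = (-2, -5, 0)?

d = √[(x₂-x₁)² + (y₂-y₁)² + (z₂-z₁)²]
  = √[0² + 2² + (-7)²]
  = √[0 + 4 + 49]
  = √53
  ≈ 7.28

7.28


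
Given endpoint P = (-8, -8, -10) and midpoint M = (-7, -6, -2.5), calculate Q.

Q = 2M - P
  = (2·(-7) - (-8), 2·(-6) - (-8), 2·(-2.5) - (-10))
  = (-14 + 8, -12 + 8, -5 + 10)
  = (-6, -4, 5)

(-6, -4, 5)


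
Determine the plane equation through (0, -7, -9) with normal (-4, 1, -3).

The plane through P with normal n = (a, b, c) satisfies n·(r - P) = 0,
i.e. ax + by + cz = a·x₀ + b·y₀ + c·z₀.
d = (-4)·0 + 1·(-7) + (-3)·(-9)
  = 0 - 7 + 27
  = 20
Equation: -4x + y - 3z = 20

-4x + y - 3z = 20


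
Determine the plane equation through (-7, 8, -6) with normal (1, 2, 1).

The plane through P with normal n = (a, b, c) satisfies n·(r - P) = 0,
i.e. ax + by + cz = a·x₀ + b·y₀ + c·z₀.
d = 1·(-7) + 2·8 + 1·(-6)
  = -7 + 16 - 6
  = 3
Equation: x + 2y + z = 3

x + 2y + z = 3


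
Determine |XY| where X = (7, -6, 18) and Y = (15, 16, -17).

d = √[(x₂-x₁)² + (y₂-y₁)² + (z₂-z₁)²]
  = √[8² + 22² + (-35)²]
  = √[64 + 484 + 1225]
  = √1773
  ≈ 42.11

42.11


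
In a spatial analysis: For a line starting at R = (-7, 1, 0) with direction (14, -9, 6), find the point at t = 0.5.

P(t) = R + t·d
  = (-7 + 14·0.5, 1 + (-9)·0.5, 0 + 6·0.5)
  = (-7 + 7, 1 - 4.5, 0 + 3)
  = (0, -3.5, 3)

(0, -3.5, 3)


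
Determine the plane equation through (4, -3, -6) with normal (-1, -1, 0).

The plane through P with normal n = (a, b, c) satisfies n·(r - P) = 0,
i.e. ax + by + cz = a·x₀ + b·y₀ + c·z₀.
d = (-1)·4 + (-1)·(-3) + 0·(-6)
  = -4 + 3 + 0
  = -1
Equation: -x - y = -1

-x - y = -1


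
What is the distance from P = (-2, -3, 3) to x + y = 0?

distance = |a·x₀ + b·y₀ + c·z₀ - d| / √(a² + b² + c²)
  = |1·(-2) + 1·(-3) + 0·3 - 0| / √(1² + 1² + 0²)
  = |-2 - 3 + 0 + 0| / √(1 + 1 + 0)
  = |-5| / √2
  = 5 / 1.414
  ≈ 3.536

3.536


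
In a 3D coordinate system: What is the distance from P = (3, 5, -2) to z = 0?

distance = |a·x₀ + b·y₀ + c·z₀ - d| / √(a² + b² + c²)
  = |0·3 + 0·5 + 1·(-2) - 0| / √(0² + 0² + 1²)
  = |0 + 0 - 2 + 0| / √(0 + 0 + 1)
  = |-2| / √1
  = 2 / 1
  ≈ 2

2


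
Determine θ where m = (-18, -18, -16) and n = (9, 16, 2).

m·n = (-18)·9 + (-18)·16 + (-16)·2 = -162 - 288 - 32 = -482
|m| = √((-18)² + (-18)² + (-16)²) = √904 ≈ 30.07
|n| = √(9² + 16² + 2²) = √341 ≈ 18.47
cos θ = (m·n)/(|m||n|) = -482/(30.07·18.47) ≈ -0.8681
θ = arccos(-0.8681) ≈ 150.2°

150.2°


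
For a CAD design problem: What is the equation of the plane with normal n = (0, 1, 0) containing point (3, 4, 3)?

The plane through P with normal n = (a, b, c) satisfies n·(r - P) = 0,
i.e. ax + by + cz = a·x₀ + b·y₀ + c·z₀.
d = 0·3 + 1·4 + 0·3
  = 0 + 4 + 0
  = 4
Equation: y = 4

y = 4


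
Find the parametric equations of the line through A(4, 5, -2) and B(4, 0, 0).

Direction vector d = B - A = (4 - 4, 0 - 5, 0 + 2) = (0, -5, 2)
Parametric form r = A + t·d:
x = 4, y = 5 - 5t, z = -2 + 2t

x = 4, y = 5 - 5t, z = -2 + 2t


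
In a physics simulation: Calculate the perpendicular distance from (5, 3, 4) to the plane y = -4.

distance = |a·x₀ + b·y₀ + c·z₀ - d| / √(a² + b² + c²)
  = |0·5 + 1·3 + 0·4 - (-4)| / √(0² + 1² + 0²)
  = |0 + 3 + 0 + 4| / √(0 + 1 + 0)
  = |7| / √1
  = 7 / 1
  ≈ 7

7


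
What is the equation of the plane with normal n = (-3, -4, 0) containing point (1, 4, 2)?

The plane through P with normal n = (a, b, c) satisfies n·(r - P) = 0,
i.e. ax + by + cz = a·x₀ + b·y₀ + c·z₀.
d = (-3)·1 + (-4)·4 + 0·2
  = -3 - 16 + 0
  = -19
Equation: -3x - 4y = -19

-3x - 4y = -19


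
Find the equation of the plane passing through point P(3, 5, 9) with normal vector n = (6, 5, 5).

The plane through P with normal n = (a, b, c) satisfies n·(r - P) = 0,
i.e. ax + by + cz = a·x₀ + b·y₀ + c·z₀.
d = 6·3 + 5·5 + 5·9
  = 18 + 25 + 45
  = 88
Equation: 6x + 5y + 5z = 88

6x + 5y + 5z = 88


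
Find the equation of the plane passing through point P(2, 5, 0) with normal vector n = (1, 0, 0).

The plane through P with normal n = (a, b, c) satisfies n·(r - P) = 0,
i.e. ax + by + cz = a·x₀ + b·y₀ + c·z₀.
d = 1·2 + 0·5 + 0·0
  = 2 + 0 + 0
  = 2
Equation: x = 2

x = 2


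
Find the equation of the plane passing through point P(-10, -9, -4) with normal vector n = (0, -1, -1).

The plane through P with normal n = (a, b, c) satisfies n·(r - P) = 0,
i.e. ax + by + cz = a·x₀ + b·y₀ + c·z₀.
d = 0·(-10) + (-1)·(-9) + (-1)·(-4)
  = 0 + 9 + 4
  = 13
Equation: -y - z = 13

-y - z = 13


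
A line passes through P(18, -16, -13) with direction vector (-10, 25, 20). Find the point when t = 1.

P(t) = P + t·d
  = (18 + (-10)·1, -16 + 25·1, -13 + 20·1)
  = (18 - 10, -16 + 25, -13 + 20)
  = (8, 9, 7)

(8, 9, 7)


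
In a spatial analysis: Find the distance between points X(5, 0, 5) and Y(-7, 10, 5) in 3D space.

d = √[(x₂-x₁)² + (y₂-y₁)² + (z₂-z₁)²]
  = √[(-12)² + 10² + 0²]
  = √[144 + 100 + 0]
  = √244
  ≈ 15.62

15.62


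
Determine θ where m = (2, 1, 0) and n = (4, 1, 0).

m·n = 2·4 + 1·1 + 0·0 = 8 + 1 + 0 = 9
|m| = √(2² + 1² + 0²) = √5 ≈ 2.236
|n| = √(4² + 1² + 0²) = √17 ≈ 4.123
cos θ = (m·n)/(|m||n|) = 9/(2.236·4.123) ≈ 0.9762
θ = arccos(0.9762) ≈ 12.53°

12.53°


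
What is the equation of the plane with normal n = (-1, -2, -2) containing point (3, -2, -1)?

The plane through P with normal n = (a, b, c) satisfies n·(r - P) = 0,
i.e. ax + by + cz = a·x₀ + b·y₀ + c·z₀.
d = (-1)·3 + (-2)·(-2) + (-2)·(-1)
  = -3 + 4 + 2
  = 3
Equation: -x - 2y - 2z = 3

-x - 2y - 2z = 3


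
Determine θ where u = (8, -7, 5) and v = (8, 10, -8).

u·v = 8·8 + (-7)·10 + 5·(-8) = 64 - 70 - 40 = -46
|u| = √(8² + (-7)² + 5²) = √138 ≈ 11.75
|v| = √(8² + 10² + (-8)²) = √228 ≈ 15.1
cos θ = (u·v)/(|u||v|) = -46/(11.75·15.1) ≈ -0.2593
θ = arccos(-0.2593) ≈ 105°

105°


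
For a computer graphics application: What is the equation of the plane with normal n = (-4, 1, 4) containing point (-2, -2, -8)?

The plane through P with normal n = (a, b, c) satisfies n·(r - P) = 0,
i.e. ax + by + cz = a·x₀ + b·y₀ + c·z₀.
d = (-4)·(-2) + 1·(-2) + 4·(-8)
  = 8 - 2 - 32
  = -26
Equation: -4x + y + 4z = -26

-4x + y + 4z = -26


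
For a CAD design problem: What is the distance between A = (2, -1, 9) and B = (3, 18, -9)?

d = √[(x₂-x₁)² + (y₂-y₁)² + (z₂-z₁)²]
  = √[1² + 19² + (-18)²]
  = √[1 + 361 + 324]
  = √686
  ≈ 26.19

26.19


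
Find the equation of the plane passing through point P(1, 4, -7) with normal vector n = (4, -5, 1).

The plane through P with normal n = (a, b, c) satisfies n·(r - P) = 0,
i.e. ax + by + cz = a·x₀ + b·y₀ + c·z₀.
d = 4·1 + (-5)·4 + 1·(-7)
  = 4 - 20 - 7
  = -23
Equation: 4x - 5y + z = -23

4x - 5y + z = -23


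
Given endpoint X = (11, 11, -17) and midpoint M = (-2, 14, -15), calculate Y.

Y = 2M - X
  = (2·(-2) - 11, 2·14 - 11, 2·(-15) - (-17))
  = (-4 - 11, 28 - 11, -30 + 17)
  = (-15, 17, -13)

(-15, 17, -13)


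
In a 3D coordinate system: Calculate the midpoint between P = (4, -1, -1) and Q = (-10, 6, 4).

M = ((x₁+x₂)/2, (y₁+y₂)/2, (z₁+z₂)/2)
  = ((4 - 10)/2, (-1 + 6)/2, (-1 + 4)/2)
  = (-6/2, 5/2, 3/2)
  = (-3, 2.5, 1.5)

(-3, 2.5, 1.5)


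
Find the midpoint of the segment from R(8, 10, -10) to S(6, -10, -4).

M = ((x₁+x₂)/2, (y₁+y₂)/2, (z₁+z₂)/2)
  = ((8 + 6)/2, (10 - 10)/2, (-10 - 4)/2)
  = (14/2, 0/2, -14/2)
  = (7, 0, -7)

(7, 0, -7)


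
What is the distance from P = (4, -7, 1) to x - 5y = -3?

distance = |a·x₀ + b·y₀ + c·z₀ - d| / √(a² + b² + c²)
  = |1·4 + (-5)·(-7) + 0·1 - (-3)| / √(1² + (-5)² + 0²)
  = |4 + 35 + 0 + 3| / √(1 + 25 + 0)
  = |42| / √26
  = 42 / 5.099
  ≈ 8.237

8.237


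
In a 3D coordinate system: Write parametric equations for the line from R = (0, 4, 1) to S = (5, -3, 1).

Direction vector d = S - R = (5 + 0, -3 - 4, 1 - 1) = (5, -7, 0)
Parametric form r = R + t·d:
x = 0 + 5t, y = 4 - 7t, z = 1

x = 0 + 5t, y = 4 - 7t, z = 1


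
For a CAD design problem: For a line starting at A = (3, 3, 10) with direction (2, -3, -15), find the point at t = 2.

P(t) = A + t·d
  = (3 + 2·2, 3 + (-3)·2, 10 + (-15)·2)
  = (3 + 4, 3 - 6, 10 - 30)
  = (7, -3, -20)

(7, -3, -20)


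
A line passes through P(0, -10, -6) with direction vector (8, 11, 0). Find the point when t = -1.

P(t) = P + t·d
  = (0 + 8·(-1), -10 + 11·(-1), -6 + 0·(-1))
  = (0 - 8, -10 - 11, -6 + 0)
  = (-8, -21, -6)

(-8, -21, -6)


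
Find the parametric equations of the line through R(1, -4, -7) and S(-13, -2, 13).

Direction vector d = S - R = (-13 - 1, -2 + 4, 13 + 7) = (-14, 2, 20)
Parametric form r = R + t·d:
x = 1 - 14t, y = -4 + 2t, z = -7 + 20t

x = 1 - 14t, y = -4 + 2t, z = -7 + 20t


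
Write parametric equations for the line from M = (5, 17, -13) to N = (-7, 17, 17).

Direction vector d = N - M = (-7 - 5, 17 - 17, 17 + 13) = (-12, 0, 30)
Parametric form r = M + t·d:
x = 5 - 12t, y = 17, z = -13 + 30t

x = 5 - 12t, y = 17, z = -13 + 30t


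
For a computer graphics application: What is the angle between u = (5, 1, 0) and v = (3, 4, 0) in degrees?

u·v = 5·3 + 1·4 + 0·0 = 15 + 4 + 0 = 19
|u| = √(5² + 1² + 0²) = √26 ≈ 5.099
|v| = √(3² + 4² + 0²) = √25 ≈ 5
cos θ = (u·v)/(|u||v|) = 19/(5.099·5) ≈ 0.7452
θ = arccos(0.7452) ≈ 41.82°

41.82°


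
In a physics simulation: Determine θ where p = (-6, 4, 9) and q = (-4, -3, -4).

p·q = (-6)·(-4) + 4·(-3) + 9·(-4) = 24 - 12 - 36 = -24
|p| = √((-6)² + 4² + 9²) = √133 ≈ 11.53
|q| = √((-4)² + (-3)² + (-4)²) = √41 ≈ 6.403
cos θ = (p·q)/(|p||q|) = -24/(11.53·6.403) ≈ -0.325
θ = arccos(-0.325) ≈ 109°

109°


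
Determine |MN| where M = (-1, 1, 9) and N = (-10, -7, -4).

d = √[(x₂-x₁)² + (y₂-y₁)² + (z₂-z₁)²]
  = √[(-9)² + (-8)² + (-13)²]
  = √[81 + 64 + 169]
  = √314
  ≈ 17.72

17.72


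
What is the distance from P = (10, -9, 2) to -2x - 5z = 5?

distance = |a·x₀ + b·y₀ + c·z₀ - d| / √(a² + b² + c²)
  = |(-2)·10 + 0·(-9) + (-5)·2 - 5| / √((-2)² + 0² + (-5)²)
  = |-20 + 0 - 10 - 5| / √(4 + 0 + 25)
  = |-35| / √29
  = 35 / 5.385
  ≈ 6.499

6.499


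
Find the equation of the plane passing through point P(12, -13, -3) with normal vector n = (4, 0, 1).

The plane through P with normal n = (a, b, c) satisfies n·(r - P) = 0,
i.e. ax + by + cz = a·x₀ + b·y₀ + c·z₀.
d = 4·12 + 0·(-13) + 1·(-3)
  = 48 + 0 - 3
  = 45
Equation: 4x + z = 45

4x + z = 45


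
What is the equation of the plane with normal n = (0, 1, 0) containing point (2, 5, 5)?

The plane through P with normal n = (a, b, c) satisfies n·(r - P) = 0,
i.e. ax + by + cz = a·x₀ + b·y₀ + c·z₀.
d = 0·2 + 1·5 + 0·5
  = 0 + 5 + 0
  = 5
Equation: y = 5

y = 5


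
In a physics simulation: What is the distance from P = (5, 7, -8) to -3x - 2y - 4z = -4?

distance = |a·x₀ + b·y₀ + c·z₀ - d| / √(a² + b² + c²)
  = |(-3)·5 + (-2)·7 + (-4)·(-8) - (-4)| / √((-3)² + (-2)² + (-4)²)
  = |-15 - 14 + 32 + 4| / √(9 + 4 + 16)
  = |7| / √29
  = 7 / 5.385
  ≈ 1.3

1.3


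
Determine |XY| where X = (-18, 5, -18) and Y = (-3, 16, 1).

d = √[(x₂-x₁)² + (y₂-y₁)² + (z₂-z₁)²]
  = √[15² + 11² + 19²]
  = √[225 + 121 + 361]
  = √707
  ≈ 26.59

26.59


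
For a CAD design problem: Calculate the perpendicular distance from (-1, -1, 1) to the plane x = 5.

distance = |a·x₀ + b·y₀ + c·z₀ - d| / √(a² + b² + c²)
  = |1·(-1) + 0·(-1) + 0·1 - 5| / √(1² + 0² + 0²)
  = |-1 + 0 + 0 - 5| / √(1 + 0 + 0)
  = |-6| / √1
  = 6 / 1
  ≈ 6

6


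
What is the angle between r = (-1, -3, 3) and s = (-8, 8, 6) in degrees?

r·s = (-1)·(-8) + (-3)·8 + 3·6 = 8 - 24 + 18 = 2
|r| = √((-1)² + (-3)² + 3²) = √19 ≈ 4.359
|s| = √((-8)² + 8² + 6²) = √164 ≈ 12.81
cos θ = (r·s)/(|r||s|) = 2/(4.359·12.81) ≈ 0.03583
θ = arccos(0.03583) ≈ 87.95°

87.95°


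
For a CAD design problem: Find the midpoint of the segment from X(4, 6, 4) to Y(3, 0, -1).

M = ((x₁+x₂)/2, (y₁+y₂)/2, (z₁+z₂)/2)
  = ((4 + 3)/2, (6 + 0)/2, (4 - 1)/2)
  = (7/2, 6/2, 3/2)
  = (3.5, 3, 1.5)

(3.5, 3, 1.5)


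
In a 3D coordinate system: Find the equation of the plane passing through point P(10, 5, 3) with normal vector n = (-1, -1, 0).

The plane through P with normal n = (a, b, c) satisfies n·(r - P) = 0,
i.e. ax + by + cz = a·x₀ + b·y₀ + c·z₀.
d = (-1)·10 + (-1)·5 + 0·3
  = -10 - 5 + 0
  = -15
Equation: -x - y = -15

-x - y = -15


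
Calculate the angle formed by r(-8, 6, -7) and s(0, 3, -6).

r·s = (-8)·0 + 6·3 + (-7)·(-6) = 0 + 18 + 42 = 60
|r| = √((-8)² + 6² + (-7)²) = √149 ≈ 12.21
|s| = √(0² + 3² + (-6)²) = √45 ≈ 6.708
cos θ = (r·s)/(|r||s|) = 60/(12.21·6.708) ≈ 0.7327
θ = arccos(0.7327) ≈ 42.88°

42.88°


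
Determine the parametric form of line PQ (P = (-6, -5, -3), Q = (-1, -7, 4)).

Direction vector d = Q - P = (-1 + 6, -7 + 5, 4 + 3) = (5, -2, 7)
Parametric form r = P + t·d:
x = -6 + 5t, y = -5 - 2t, z = -3 + 7t

x = -6 + 5t, y = -5 - 2t, z = -3 + 7t


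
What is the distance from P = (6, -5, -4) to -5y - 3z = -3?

distance = |a·x₀ + b·y₀ + c·z₀ - d| / √(a² + b² + c²)
  = |0·6 + (-5)·(-5) + (-3)·(-4) - (-3)| / √(0² + (-5)² + (-3)²)
  = |0 + 25 + 12 + 3| / √(0 + 25 + 9)
  = |40| / √34
  = 40 / 5.831
  ≈ 6.86

6.86


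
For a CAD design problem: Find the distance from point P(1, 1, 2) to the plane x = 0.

distance = |a·x₀ + b·y₀ + c·z₀ - d| / √(a² + b² + c²)
  = |1·1 + 0·1 + 0·2 - 0| / √(1² + 0² + 0²)
  = |1 + 0 + 0 + 0| / √(1 + 0 + 0)
  = |1| / √1
  = 1 / 1
  ≈ 1

1


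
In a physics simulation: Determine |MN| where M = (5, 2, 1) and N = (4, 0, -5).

d = √[(x₂-x₁)² + (y₂-y₁)² + (z₂-z₁)²]
  = √[(-1)² + (-2)² + (-6)²]
  = √[1 + 4 + 36]
  = √41
  ≈ 6.403

6.403


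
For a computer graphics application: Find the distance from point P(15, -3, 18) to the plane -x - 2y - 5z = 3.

distance = |a·x₀ + b·y₀ + c·z₀ - d| / √(a² + b² + c²)
  = |(-1)·15 + (-2)·(-3) + (-5)·18 - 3| / √((-1)² + (-2)² + (-5)²)
  = |-15 + 6 - 90 - 3| / √(1 + 4 + 25)
  = |-102| / √30
  = 102 / 5.477
  ≈ 18.62

18.62


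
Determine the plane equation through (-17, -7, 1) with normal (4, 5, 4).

The plane through P with normal n = (a, b, c) satisfies n·(r - P) = 0,
i.e. ax + by + cz = a·x₀ + b·y₀ + c·z₀.
d = 4·(-17) + 5·(-7) + 4·1
  = -68 - 35 + 4
  = -99
Equation: 4x + 5y + 4z = -99

4x + 5y + 4z = -99


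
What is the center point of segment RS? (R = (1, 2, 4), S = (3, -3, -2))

M = ((x₁+x₂)/2, (y₁+y₂)/2, (z₁+z₂)/2)
  = ((1 + 3)/2, (2 - 3)/2, (4 - 2)/2)
  = (4/2, -1/2, 2/2)
  = (2, -0.5, 1)

(2, -0.5, 1)


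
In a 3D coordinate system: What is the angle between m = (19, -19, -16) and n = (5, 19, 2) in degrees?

m·n = 19·5 + (-19)·19 + (-16)·2 = 95 - 361 - 32 = -298
|m| = √(19² + (-19)² + (-16)²) = √978 ≈ 31.27
|n| = √(5² + 19² + 2²) = √390 ≈ 19.75
cos θ = (m·n)/(|m||n|) = -298/(31.27·19.75) ≈ -0.4825
θ = arccos(-0.4825) ≈ 118.9°

118.9°


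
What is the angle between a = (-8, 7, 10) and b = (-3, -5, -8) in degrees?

a·b = (-8)·(-3) + 7·(-5) + 10·(-8) = 24 - 35 - 80 = -91
|a| = √((-8)² + 7² + 10²) = √213 ≈ 14.59
|b| = √((-3)² + (-5)² + (-8)²) = √98 ≈ 9.899
cos θ = (a·b)/(|a||b|) = -91/(14.59·9.899) ≈ -0.6299
θ = arccos(-0.6299) ≈ 129°

129°


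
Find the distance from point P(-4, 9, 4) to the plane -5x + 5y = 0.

distance = |a·x₀ + b·y₀ + c·z₀ - d| / √(a² + b² + c²)
  = |(-5)·(-4) + 5·9 + 0·4 - 0| / √((-5)² + 5² + 0²)
  = |20 + 45 + 0 + 0| / √(25 + 25 + 0)
  = |65| / √50
  = 65 / 7.071
  ≈ 9.192

9.192


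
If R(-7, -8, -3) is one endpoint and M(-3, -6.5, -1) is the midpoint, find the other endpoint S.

S = 2M - R
  = (2·(-3) - (-7), 2·(-6.5) - (-8), 2·(-1) - (-3))
  = (-6 + 7, -13 + 8, -2 + 3)
  = (1, -5, 1)

(1, -5, 1)


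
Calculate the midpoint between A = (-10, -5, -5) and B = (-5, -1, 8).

M = ((x₁+x₂)/2, (y₁+y₂)/2, (z₁+z₂)/2)
  = ((-10 - 5)/2, (-5 - 1)/2, (-5 + 8)/2)
  = (-15/2, -6/2, 3/2)
  = (-7.5, -3, 1.5)

(-7.5, -3, 1.5)


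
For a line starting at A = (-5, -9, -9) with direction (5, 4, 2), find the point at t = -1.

P(t) = A + t·d
  = (-5 + 5·(-1), -9 + 4·(-1), -9 + 2·(-1))
  = (-5 - 5, -9 - 4, -9 - 2)
  = (-10, -13, -11)

(-10, -13, -11)


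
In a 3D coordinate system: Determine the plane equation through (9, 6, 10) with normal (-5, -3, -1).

The plane through P with normal n = (a, b, c) satisfies n·(r - P) = 0,
i.e. ax + by + cz = a·x₀ + b·y₀ + c·z₀.
d = (-5)·9 + (-3)·6 + (-1)·10
  = -45 - 18 - 10
  = -73
Equation: -5x - 3y - z = -73

-5x - 3y - z = -73


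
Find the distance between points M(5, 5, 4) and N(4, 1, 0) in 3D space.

d = √[(x₂-x₁)² + (y₂-y₁)² + (z₂-z₁)²]
  = √[(-1)² + (-4)² + (-4)²]
  = √[1 + 16 + 16]
  = √33
  ≈ 5.745

5.745


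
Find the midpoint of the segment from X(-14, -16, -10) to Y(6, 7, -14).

M = ((x₁+x₂)/2, (y₁+y₂)/2, (z₁+z₂)/2)
  = ((-14 + 6)/2, (-16 + 7)/2, (-10 - 14)/2)
  = (-8/2, -9/2, -24/2)
  = (-4, -4.5, -12)

(-4, -4.5, -12)


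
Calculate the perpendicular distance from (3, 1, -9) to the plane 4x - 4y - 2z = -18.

distance = |a·x₀ + b·y₀ + c·z₀ - d| / √(a² + b² + c²)
  = |4·3 + (-4)·1 + (-2)·(-9) - (-18)| / √(4² + (-4)² + (-2)²)
  = |12 - 4 + 18 + 18| / √(16 + 16 + 4)
  = |44| / √36
  = 44 / 6
  ≈ 7.333

7.333


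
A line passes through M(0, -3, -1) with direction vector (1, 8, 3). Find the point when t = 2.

P(t) = M + t·d
  = (0 + 1·2, -3 + 8·2, -1 + 3·2)
  = (0 + 2, -3 + 16, -1 + 6)
  = (2, 13, 5)

(2, 13, 5)


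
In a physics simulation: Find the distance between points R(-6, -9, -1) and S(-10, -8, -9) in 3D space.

d = √[(x₂-x₁)² + (y₂-y₁)² + (z₂-z₁)²]
  = √[(-4)² + 1² + (-8)²]
  = √[16 + 1 + 64]
  = √81
  ≈ 9

9


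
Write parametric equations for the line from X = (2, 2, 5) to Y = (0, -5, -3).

Direction vector d = Y - X = (0 - 2, -5 - 2, -3 - 5) = (-2, -7, -8)
Parametric form r = X + t·d:
x = 2 - 2t, y = 2 - 7t, z = 5 - 8t

x = 2 - 2t, y = 2 - 7t, z = 5 - 8t


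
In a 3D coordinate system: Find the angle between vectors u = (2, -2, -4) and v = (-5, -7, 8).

u·v = 2·(-5) + (-2)·(-7) + (-4)·8 = -10 + 14 - 32 = -28
|u| = √(2² + (-2)² + (-4)²) = √24 ≈ 4.899
|v| = √((-5)² + (-7)² + 8²) = √138 ≈ 11.75
cos θ = (u·v)/(|u||v|) = -28/(4.899·11.75) ≈ -0.4865
θ = arccos(-0.4865) ≈ 119.1°

119.1°


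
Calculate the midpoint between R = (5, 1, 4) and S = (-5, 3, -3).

M = ((x₁+x₂)/2, (y₁+y₂)/2, (z₁+z₂)/2)
  = ((5 - 5)/2, (1 + 3)/2, (4 - 3)/2)
  = (0/2, 4/2, 1/2)
  = (0, 2, 0.5)

(0, 2, 0.5)


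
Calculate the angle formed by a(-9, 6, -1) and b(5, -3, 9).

a·b = (-9)·5 + 6·(-3) + (-1)·9 = -45 - 18 - 9 = -72
|a| = √((-9)² + 6² + (-1)²) = √118 ≈ 10.86
|b| = √(5² + (-3)² + 9²) = √115 ≈ 10.72
cos θ = (a·b)/(|a||b|) = -72/(10.86·10.72) ≈ -0.6181
θ = arccos(-0.6181) ≈ 128.2°

128.2°


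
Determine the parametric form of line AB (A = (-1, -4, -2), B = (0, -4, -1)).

Direction vector d = B - A = (0 + 1, -4 + 4, -1 + 2) = (1, 0, 1)
Parametric form r = A + t·d:
x = -1 + t, y = -4, z = -2 + t

x = -1 + t, y = -4, z = -2 + t


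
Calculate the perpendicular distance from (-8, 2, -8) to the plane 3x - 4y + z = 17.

distance = |a·x₀ + b·y₀ + c·z₀ - d| / √(a² + b² + c²)
  = |3·(-8) + (-4)·2 + 1·(-8) - 17| / √(3² + (-4)² + 1²)
  = |-24 - 8 - 8 - 17| / √(9 + 16 + 1)
  = |-57| / √26
  = 57 / 5.099
  ≈ 11.18

11.18


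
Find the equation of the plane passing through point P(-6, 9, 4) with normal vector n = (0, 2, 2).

The plane through P with normal n = (a, b, c) satisfies n·(r - P) = 0,
i.e. ax + by + cz = a·x₀ + b·y₀ + c·z₀.
d = 0·(-6) + 2·9 + 2·4
  = 0 + 18 + 8
  = 26
Equation: 2y + 2z = 26

2y + 2z = 26


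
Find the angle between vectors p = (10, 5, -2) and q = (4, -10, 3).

p·q = 10·4 + 5·(-10) + (-2)·3 = 40 - 50 - 6 = -16
|p| = √(10² + 5² + (-2)²) = √129 ≈ 11.36
|q| = √(4² + (-10)² + 3²) = √125 ≈ 11.18
cos θ = (p·q)/(|p||q|) = -16/(11.36·11.18) ≈ -0.126
θ = arccos(-0.126) ≈ 97.24°

97.24°


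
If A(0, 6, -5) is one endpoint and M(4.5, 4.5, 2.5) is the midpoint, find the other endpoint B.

B = 2M - A
  = (2·4.5 - 0, 2·4.5 - 6, 2·2.5 - (-5))
  = (9 + 0, 9 - 6, 5 + 5)
  = (9, 3, 10)

(9, 3, 10)


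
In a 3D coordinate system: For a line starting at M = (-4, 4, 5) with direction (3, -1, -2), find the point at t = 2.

P(t) = M + t·d
  = (-4 + 3·2, 4 + (-1)·2, 5 + (-2)·2)
  = (-4 + 6, 4 - 2, 5 - 4)
  = (2, 2, 1)

(2, 2, 1)


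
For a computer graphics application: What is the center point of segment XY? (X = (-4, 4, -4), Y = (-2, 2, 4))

M = ((x₁+x₂)/2, (y₁+y₂)/2, (z₁+z₂)/2)
  = ((-4 - 2)/2, (4 + 2)/2, (-4 + 4)/2)
  = (-6/2, 6/2, 0/2)
  = (-3, 3, 0)

(-3, 3, 0)


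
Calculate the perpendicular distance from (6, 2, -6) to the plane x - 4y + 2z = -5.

distance = |a·x₀ + b·y₀ + c·z₀ - d| / √(a² + b² + c²)
  = |1·6 + (-4)·2 + 2·(-6) - (-5)| / √(1² + (-4)² + 2²)
  = |6 - 8 - 12 + 5| / √(1 + 16 + 4)
  = |-9| / √21
  = 9 / 4.583
  ≈ 1.964

1.964


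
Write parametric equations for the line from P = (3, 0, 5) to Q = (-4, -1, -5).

Direction vector d = Q - P = (-4 - 3, -1 + 0, -5 - 5) = (-7, -1, -10)
Parametric form r = P + t·d:
x = 3 - 7t, y = 0 - t, z = 5 - 10t

x = 3 - 7t, y = 0 - t, z = 5 - 10t


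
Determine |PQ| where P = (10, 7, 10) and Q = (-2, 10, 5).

d = √[(x₂-x₁)² + (y₂-y₁)² + (z₂-z₁)²]
  = √[(-12)² + 3² + (-5)²]
  = √[144 + 9 + 25]
  = √178
  ≈ 13.34

13.34


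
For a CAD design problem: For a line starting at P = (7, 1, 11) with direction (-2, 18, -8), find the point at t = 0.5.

P(t) = P + t·d
  = (7 + (-2)·0.5, 1 + 18·0.5, 11 + (-8)·0.5)
  = (7 - 1, 1 + 9, 11 - 4)
  = (6, 10, 7)

(6, 10, 7)


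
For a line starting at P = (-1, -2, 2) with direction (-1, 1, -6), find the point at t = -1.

P(t) = P + t·d
  = (-1 + (-1)·(-1), -2 + 1·(-1), 2 + (-6)·(-1))
  = (-1 + 1, -2 - 1, 2 + 6)
  = (0, -3, 8)

(0, -3, 8)


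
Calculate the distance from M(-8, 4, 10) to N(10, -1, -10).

d = √[(x₂-x₁)² + (y₂-y₁)² + (z₂-z₁)²]
  = √[18² + (-5)² + (-20)²]
  = √[324 + 25 + 400]
  = √749
  ≈ 27.37

27.37


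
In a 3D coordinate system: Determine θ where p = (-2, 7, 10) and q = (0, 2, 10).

p·q = (-2)·0 + 7·2 + 10·10 = 0 + 14 + 100 = 114
|p| = √((-2)² + 7² + 10²) = √153 ≈ 12.37
|q| = √(0² + 2² + 10²) = √104 ≈ 10.2
cos θ = (p·q)/(|p||q|) = 114/(12.37·10.2) ≈ 0.9037
θ = arccos(0.9037) ≈ 25.35°

25.35°


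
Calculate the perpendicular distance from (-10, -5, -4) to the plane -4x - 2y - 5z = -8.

distance = |a·x₀ + b·y₀ + c·z₀ - d| / √(a² + b² + c²)
  = |(-4)·(-10) + (-2)·(-5) + (-5)·(-4) - (-8)| / √((-4)² + (-2)² + (-5)²)
  = |40 + 10 + 20 + 8| / √(16 + 4 + 25)
  = |78| / √45
  = 78 / 6.708
  ≈ 11.63

11.63


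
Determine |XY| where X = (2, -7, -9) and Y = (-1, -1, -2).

d = √[(x₂-x₁)² + (y₂-y₁)² + (z₂-z₁)²]
  = √[(-3)² + 6² + 7²]
  = √[9 + 36 + 49]
  = √94
  ≈ 9.695

9.695


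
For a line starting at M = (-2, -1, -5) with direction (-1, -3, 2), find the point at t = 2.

P(t) = M + t·d
  = (-2 + (-1)·2, -1 + (-3)·2, -5 + 2·2)
  = (-2 - 2, -1 - 6, -5 + 4)
  = (-4, -7, -1)

(-4, -7, -1)


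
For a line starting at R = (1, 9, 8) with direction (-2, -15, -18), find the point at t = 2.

P(t) = R + t·d
  = (1 + (-2)·2, 9 + (-15)·2, 8 + (-18)·2)
  = (1 - 4, 9 - 30, 8 - 36)
  = (-3, -21, -28)

(-3, -21, -28)


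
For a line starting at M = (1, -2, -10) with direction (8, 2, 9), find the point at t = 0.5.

P(t) = M + t·d
  = (1 + 8·0.5, -2 + 2·0.5, -10 + 9·0.5)
  = (1 + 4, -2 + 1, -10 + 4.5)
  = (5, -1, -5.5)

(5, -1, -5.5)


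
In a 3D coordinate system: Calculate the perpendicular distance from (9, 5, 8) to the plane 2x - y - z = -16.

distance = |a·x₀ + b·y₀ + c·z₀ - d| / √(a² + b² + c²)
  = |2·9 + (-1)·5 + (-1)·8 - (-16)| / √(2² + (-1)² + (-1)²)
  = |18 - 5 - 8 + 16| / √(4 + 1 + 1)
  = |21| / √6
  = 21 / 2.449
  ≈ 8.573

8.573


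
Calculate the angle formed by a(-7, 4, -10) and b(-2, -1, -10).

a·b = (-7)·(-2) + 4·(-1) + (-10)·(-10) = 14 - 4 + 100 = 110
|a| = √((-7)² + 4² + (-10)²) = √165 ≈ 12.85
|b| = √((-2)² + (-1)² + (-10)²) = √105 ≈ 10.25
cos θ = (a·b)/(|a||b|) = 110/(12.85·10.25) ≈ 0.8357
θ = arccos(0.8357) ≈ 33.31°

33.31°


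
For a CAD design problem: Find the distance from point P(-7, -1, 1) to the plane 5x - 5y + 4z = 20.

distance = |a·x₀ + b·y₀ + c·z₀ - d| / √(a² + b² + c²)
  = |5·(-7) + (-5)·(-1) + 4·1 - 20| / √(5² + (-5)² + 4²)
  = |-35 + 5 + 4 - 20| / √(25 + 25 + 16)
  = |-46| / √66
  = 46 / 8.124
  ≈ 5.662

5.662


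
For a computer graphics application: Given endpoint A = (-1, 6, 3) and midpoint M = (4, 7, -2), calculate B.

B = 2M - A
  = (2·4 - (-1), 2·7 - 6, 2·(-2) - 3)
  = (8 + 1, 14 - 6, -4 - 3)
  = (9, 8, -7)

(9, 8, -7)


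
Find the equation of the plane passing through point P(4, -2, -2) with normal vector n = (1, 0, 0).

The plane through P with normal n = (a, b, c) satisfies n·(r - P) = 0,
i.e. ax + by + cz = a·x₀ + b·y₀ + c·z₀.
d = 1·4 + 0·(-2) + 0·(-2)
  = 4 + 0 + 0
  = 4
Equation: x = 4

x = 4


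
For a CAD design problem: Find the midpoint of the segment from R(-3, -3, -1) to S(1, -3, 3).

M = ((x₁+x₂)/2, (y₁+y₂)/2, (z₁+z₂)/2)
  = ((-3 + 1)/2, (-3 - 3)/2, (-1 + 3)/2)
  = (-2/2, -6/2, 2/2)
  = (-1, -3, 1)

(-1, -3, 1)


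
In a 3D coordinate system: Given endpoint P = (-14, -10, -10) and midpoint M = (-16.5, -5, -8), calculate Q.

Q = 2M - P
  = (2·(-16.5) - (-14), 2·(-5) - (-10), 2·(-8) - (-10))
  = (-33 + 14, -10 + 10, -16 + 10)
  = (-19, 0, -6)

(-19, 0, -6)


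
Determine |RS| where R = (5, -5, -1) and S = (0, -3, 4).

d = √[(x₂-x₁)² + (y₂-y₁)² + (z₂-z₁)²]
  = √[(-5)² + 2² + 5²]
  = √[25 + 4 + 25]
  = √54
  ≈ 7.348

7.348


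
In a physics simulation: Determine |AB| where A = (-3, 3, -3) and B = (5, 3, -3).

d = √[(x₂-x₁)² + (y₂-y₁)² + (z₂-z₁)²]
  = √[8² + 0² + 0²]
  = √[64 + 0 + 0]
  = √64
  ≈ 8

8


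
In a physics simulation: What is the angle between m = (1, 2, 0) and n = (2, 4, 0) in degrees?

m·n = 1·2 + 2·4 + 0·0 = 2 + 8 + 0 = 10
|m| = √(1² + 2² + 0²) = √5 ≈ 2.236
|n| = √(2² + 4² + 0²) = √20 ≈ 4.472
cos θ = (m·n)/(|m||n|) = 10/(2.236·4.472) ≈ 1
θ = arccos(1) ≈ 0°

0°


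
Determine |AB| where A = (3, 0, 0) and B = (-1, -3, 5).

d = √[(x₂-x₁)² + (y₂-y₁)² + (z₂-z₁)²]
  = √[(-4)² + (-3)² + 5²]
  = √[16 + 9 + 25]
  = √50
  ≈ 7.071

7.071


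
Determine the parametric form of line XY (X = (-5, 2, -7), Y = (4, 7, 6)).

Direction vector d = Y - X = (4 + 5, 7 - 2, 6 + 7) = (9, 5, 13)
Parametric form r = X + t·d:
x = -5 + 9t, y = 2 + 5t, z = -7 + 13t

x = -5 + 9t, y = 2 + 5t, z = -7 + 13t


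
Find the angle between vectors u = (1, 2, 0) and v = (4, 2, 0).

u·v = 1·4 + 2·2 + 0·0 = 4 + 4 + 0 = 8
|u| = √(1² + 2² + 0²) = √5 ≈ 2.236
|v| = √(4² + 2² + 0²) = √20 ≈ 4.472
cos θ = (u·v)/(|u||v|) = 8/(2.236·4.472) ≈ 0.8
θ = arccos(0.8) ≈ 36.87°

36.87°


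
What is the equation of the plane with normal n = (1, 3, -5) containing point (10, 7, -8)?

The plane through P with normal n = (a, b, c) satisfies n·(r - P) = 0,
i.e. ax + by + cz = a·x₀ + b·y₀ + c·z₀.
d = 1·10 + 3·7 + (-5)·(-8)
  = 10 + 21 + 40
  = 71
Equation: x + 3y - 5z = 71

x + 3y - 5z = 71


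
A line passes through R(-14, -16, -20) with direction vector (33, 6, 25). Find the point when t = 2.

P(t) = R + t·d
  = (-14 + 33·2, -16 + 6·2, -20 + 25·2)
  = (-14 + 66, -16 + 12, -20 + 50)
  = (52, -4, 30)

(52, -4, 30)


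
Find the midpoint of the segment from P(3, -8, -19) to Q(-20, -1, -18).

M = ((x₁+x₂)/2, (y₁+y₂)/2, (z₁+z₂)/2)
  = ((3 - 20)/2, (-8 - 1)/2, (-19 - 18)/2)
  = (-17/2, -9/2, -37/2)
  = (-8.5, -4.5, -18.5)

(-8.5, -4.5, -18.5)


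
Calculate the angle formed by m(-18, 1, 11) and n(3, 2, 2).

m·n = (-18)·3 + 1·2 + 11·2 = -54 + 2 + 22 = -30
|m| = √((-18)² + 1² + 11²) = √446 ≈ 21.12
|n| = √(3² + 2² + 2²) = √17 ≈ 4.123
cos θ = (m·n)/(|m||n|) = -30/(21.12·4.123) ≈ -0.3445
θ = arccos(-0.3445) ≈ 110.2°

110.2°


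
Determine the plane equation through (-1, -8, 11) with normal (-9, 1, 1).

The plane through P with normal n = (a, b, c) satisfies n·(r - P) = 0,
i.e. ax + by + cz = a·x₀ + b·y₀ + c·z₀.
d = (-9)·(-1) + 1·(-8) + 1·11
  = 9 - 8 + 11
  = 12
Equation: -9x + y + z = 12

-9x + y + z = 12


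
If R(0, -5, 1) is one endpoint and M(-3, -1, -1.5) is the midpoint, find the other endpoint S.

S = 2M - R
  = (2·(-3) - 0, 2·(-1) - (-5), 2·(-1.5) - 1)
  = (-6 + 0, -2 + 5, -3 - 1)
  = (-6, 3, -4)

(-6, 3, -4)


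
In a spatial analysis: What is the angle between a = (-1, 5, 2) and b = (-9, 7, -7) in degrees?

a·b = (-1)·(-9) + 5·7 + 2·(-7) = 9 + 35 - 14 = 30
|a| = √((-1)² + 5² + 2²) = √30 ≈ 5.477
|b| = √((-9)² + 7² + (-7)²) = √179 ≈ 13.38
cos θ = (a·b)/(|a||b|) = 30/(5.477·13.38) ≈ 0.4094
θ = arccos(0.4094) ≈ 65.83°

65.83°


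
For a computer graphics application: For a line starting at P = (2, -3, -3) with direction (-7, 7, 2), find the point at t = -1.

P(t) = P + t·d
  = (2 + (-7)·(-1), -3 + 7·(-1), -3 + 2·(-1))
  = (2 + 7, -3 - 7, -3 - 2)
  = (9, -10, -5)

(9, -10, -5)


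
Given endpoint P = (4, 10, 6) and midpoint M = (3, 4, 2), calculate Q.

Q = 2M - P
  = (2·3 - 4, 2·4 - 10, 2·2 - 6)
  = (6 - 4, 8 - 10, 4 - 6)
  = (2, -2, -2)

(2, -2, -2)


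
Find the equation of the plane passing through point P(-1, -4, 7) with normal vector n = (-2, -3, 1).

The plane through P with normal n = (a, b, c) satisfies n·(r - P) = 0,
i.e. ax + by + cz = a·x₀ + b·y₀ + c·z₀.
d = (-2)·(-1) + (-3)·(-4) + 1·7
  = 2 + 12 + 7
  = 21
Equation: -2x - 3y + z = 21

-2x - 3y + z = 21


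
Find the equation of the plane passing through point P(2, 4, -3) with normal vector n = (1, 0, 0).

The plane through P with normal n = (a, b, c) satisfies n·(r - P) = 0,
i.e. ax + by + cz = a·x₀ + b·y₀ + c·z₀.
d = 1·2 + 0·4 + 0·(-3)
  = 2 + 0 + 0
  = 2
Equation: x = 2

x = 2


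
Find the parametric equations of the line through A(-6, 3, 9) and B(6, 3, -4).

Direction vector d = B - A = (6 + 6, 3 - 3, -4 - 9) = (12, 0, -13)
Parametric form r = A + t·d:
x = -6 + 12t, y = 3, z = 9 - 13t

x = -6 + 12t, y = 3, z = 9 - 13t


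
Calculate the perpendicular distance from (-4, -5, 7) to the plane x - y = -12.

distance = |a·x₀ + b·y₀ + c·z₀ - d| / √(a² + b² + c²)
  = |1·(-4) + (-1)·(-5) + 0·7 - (-12)| / √(1² + (-1)² + 0²)
  = |-4 + 5 + 0 + 12| / √(1 + 1 + 0)
  = |13| / √2
  = 13 / 1.414
  ≈ 9.192

9.192


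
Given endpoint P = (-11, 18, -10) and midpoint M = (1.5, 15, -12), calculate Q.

Q = 2M - P
  = (2·1.5 - (-11), 2·15 - 18, 2·(-12) - (-10))
  = (3 + 11, 30 - 18, -24 + 10)
  = (14, 12, -14)

(14, 12, -14)


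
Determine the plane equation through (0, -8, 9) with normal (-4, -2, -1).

The plane through P with normal n = (a, b, c) satisfies n·(r - P) = 0,
i.e. ax + by + cz = a·x₀ + b·y₀ + c·z₀.
d = (-4)·0 + (-2)·(-8) + (-1)·9
  = 0 + 16 - 9
  = 7
Equation: -4x - 2y - z = 7

-4x - 2y - z = 7


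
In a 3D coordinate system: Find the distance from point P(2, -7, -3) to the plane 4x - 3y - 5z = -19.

distance = |a·x₀ + b·y₀ + c·z₀ - d| / √(a² + b² + c²)
  = |4·2 + (-3)·(-7) + (-5)·(-3) - (-19)| / √(4² + (-3)² + (-5)²)
  = |8 + 21 + 15 + 19| / √(16 + 9 + 25)
  = |63| / √50
  = 63 / 7.071
  ≈ 8.91

8.91


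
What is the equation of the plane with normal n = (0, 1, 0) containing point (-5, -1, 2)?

The plane through P with normal n = (a, b, c) satisfies n·(r - P) = 0,
i.e. ax + by + cz = a·x₀ + b·y₀ + c·z₀.
d = 0·(-5) + 1·(-1) + 0·2
  = 0 - 1 + 0
  = -1
Equation: y = -1

y = -1


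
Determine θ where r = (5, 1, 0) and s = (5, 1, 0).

r·s = 5·5 + 1·1 + 0·0 = 25 + 1 + 0 = 26
|r| = √(5² + 1² + 0²) = √26 ≈ 5.099
|s| = √(5² + 1² + 0²) = √26 ≈ 5.099
cos θ = (r·s)/(|r||s|) = 26/(5.099·5.099) ≈ 1
θ = arccos(1) ≈ 0°

0°


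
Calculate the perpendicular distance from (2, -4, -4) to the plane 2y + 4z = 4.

distance = |a·x₀ + b·y₀ + c·z₀ - d| / √(a² + b² + c²)
  = |0·2 + 2·(-4) + 4·(-4) - 4| / √(0² + 2² + 4²)
  = |0 - 8 - 16 - 4| / √(0 + 4 + 16)
  = |-28| / √20
  = 28 / 4.472
  ≈ 6.261

6.261


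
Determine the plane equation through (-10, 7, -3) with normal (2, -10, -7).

The plane through P with normal n = (a, b, c) satisfies n·(r - P) = 0,
i.e. ax + by + cz = a·x₀ + b·y₀ + c·z₀.
d = 2·(-10) + (-10)·7 + (-7)·(-3)
  = -20 - 70 + 21
  = -69
Equation: 2x - 10y - 7z = -69

2x - 10y - 7z = -69


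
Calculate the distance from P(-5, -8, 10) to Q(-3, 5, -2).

d = √[(x₂-x₁)² + (y₂-y₁)² + (z₂-z₁)²]
  = √[2² + 13² + (-12)²]
  = √[4 + 169 + 144]
  = √317
  ≈ 17.8

17.8


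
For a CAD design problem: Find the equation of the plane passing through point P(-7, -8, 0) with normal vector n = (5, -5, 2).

The plane through P with normal n = (a, b, c) satisfies n·(r - P) = 0,
i.e. ax + by + cz = a·x₀ + b·y₀ + c·z₀.
d = 5·(-7) + (-5)·(-8) + 2·0
  = -35 + 40 + 0
  = 5
Equation: 5x - 5y + 2z = 5

5x - 5y + 2z = 5


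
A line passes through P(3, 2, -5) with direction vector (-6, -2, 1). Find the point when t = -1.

P(t) = P + t·d
  = (3 + (-6)·(-1), 2 + (-2)·(-1), -5 + 1·(-1))
  = (3 + 6, 2 + 2, -5 - 1)
  = (9, 4, -6)

(9, 4, -6)


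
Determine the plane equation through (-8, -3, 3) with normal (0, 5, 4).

The plane through P with normal n = (a, b, c) satisfies n·(r - P) = 0,
i.e. ax + by + cz = a·x₀ + b·y₀ + c·z₀.
d = 0·(-8) + 5·(-3) + 4·3
  = 0 - 15 + 12
  = -3
Equation: 5y + 4z = -3

5y + 4z = -3


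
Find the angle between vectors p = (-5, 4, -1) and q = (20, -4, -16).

p·q = (-5)·20 + 4·(-4) + (-1)·(-16) = -100 - 16 + 16 = -100
|p| = √((-5)² + 4² + (-1)²) = √42 ≈ 6.481
|q| = √(20² + (-4)² + (-16)²) = √672 ≈ 25.92
cos θ = (p·q)/(|p||q|) = -100/(6.481·25.92) ≈ -0.5952
θ = arccos(-0.5952) ≈ 126.5°

126.5°


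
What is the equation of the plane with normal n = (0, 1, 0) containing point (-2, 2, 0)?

The plane through P with normal n = (a, b, c) satisfies n·(r - P) = 0,
i.e. ax + by + cz = a·x₀ + b·y₀ + c·z₀.
d = 0·(-2) + 1·2 + 0·0
  = 0 + 2 + 0
  = 2
Equation: y = 2

y = 2


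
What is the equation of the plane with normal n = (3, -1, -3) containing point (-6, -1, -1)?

The plane through P with normal n = (a, b, c) satisfies n·(r - P) = 0,
i.e. ax + by + cz = a·x₀ + b·y₀ + c·z₀.
d = 3·(-6) + (-1)·(-1) + (-3)·(-1)
  = -18 + 1 + 3
  = -14
Equation: 3x - y - 3z = -14

3x - y - 3z = -14


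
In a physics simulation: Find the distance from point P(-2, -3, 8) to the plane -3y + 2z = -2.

distance = |a·x₀ + b·y₀ + c·z₀ - d| / √(a² + b² + c²)
  = |0·(-2) + (-3)·(-3) + 2·8 - (-2)| / √(0² + (-3)² + 2²)
  = |0 + 9 + 16 + 2| / √(0 + 9 + 4)
  = |27| / √13
  = 27 / 3.606
  ≈ 7.488

7.488


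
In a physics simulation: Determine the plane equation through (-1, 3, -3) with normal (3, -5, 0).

The plane through P with normal n = (a, b, c) satisfies n·(r - P) = 0,
i.e. ax + by + cz = a·x₀ + b·y₀ + c·z₀.
d = 3·(-1) + (-5)·3 + 0·(-3)
  = -3 - 15 + 0
  = -18
Equation: 3x - 5y = -18

3x - 5y = -18


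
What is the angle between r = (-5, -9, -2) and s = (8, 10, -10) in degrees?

r·s = (-5)·8 + (-9)·10 + (-2)·(-10) = -40 - 90 + 20 = -110
|r| = √((-5)² + (-9)² + (-2)²) = √110 ≈ 10.49
|s| = √(8² + 10² + (-10)²) = √264 ≈ 16.25
cos θ = (r·s)/(|r||s|) = -110/(10.49·16.25) ≈ -0.6455
θ = arccos(-0.6455) ≈ 130.2°

130.2°


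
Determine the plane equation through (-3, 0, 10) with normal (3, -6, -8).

The plane through P with normal n = (a, b, c) satisfies n·(r - P) = 0,
i.e. ax + by + cz = a·x₀ + b·y₀ + c·z₀.
d = 3·(-3) + (-6)·0 + (-8)·10
  = -9 + 0 - 80
  = -89
Equation: 3x - 6y - 8z = -89

3x - 6y - 8z = -89


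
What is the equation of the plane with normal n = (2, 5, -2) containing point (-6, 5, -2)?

The plane through P with normal n = (a, b, c) satisfies n·(r - P) = 0,
i.e. ax + by + cz = a·x₀ + b·y₀ + c·z₀.
d = 2·(-6) + 5·5 + (-2)·(-2)
  = -12 + 25 + 4
  = 17
Equation: 2x + 5y - 2z = 17

2x + 5y - 2z = 17


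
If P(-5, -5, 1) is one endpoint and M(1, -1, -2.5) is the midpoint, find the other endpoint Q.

Q = 2M - P
  = (2·1 - (-5), 2·(-1) - (-5), 2·(-2.5) - 1)
  = (2 + 5, -2 + 5, -5 - 1)
  = (7, 3, -6)

(7, 3, -6)


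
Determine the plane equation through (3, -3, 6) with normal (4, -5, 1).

The plane through P with normal n = (a, b, c) satisfies n·(r - P) = 0,
i.e. ax + by + cz = a·x₀ + b·y₀ + c·z₀.
d = 4·3 + (-5)·(-3) + 1·6
  = 12 + 15 + 6
  = 33
Equation: 4x - 5y + z = 33

4x - 5y + z = 33


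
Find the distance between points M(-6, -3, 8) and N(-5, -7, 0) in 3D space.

d = √[(x₂-x₁)² + (y₂-y₁)² + (z₂-z₁)²]
  = √[1² + (-4)² + (-8)²]
  = √[1 + 16 + 64]
  = √81
  ≈ 9

9


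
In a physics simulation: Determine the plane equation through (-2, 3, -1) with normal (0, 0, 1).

The plane through P with normal n = (a, b, c) satisfies n·(r - P) = 0,
i.e. ax + by + cz = a·x₀ + b·y₀ + c·z₀.
d = 0·(-2) + 0·3 + 1·(-1)
  = 0 + 0 - 1
  = -1
Equation: z = -1

z = -1
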